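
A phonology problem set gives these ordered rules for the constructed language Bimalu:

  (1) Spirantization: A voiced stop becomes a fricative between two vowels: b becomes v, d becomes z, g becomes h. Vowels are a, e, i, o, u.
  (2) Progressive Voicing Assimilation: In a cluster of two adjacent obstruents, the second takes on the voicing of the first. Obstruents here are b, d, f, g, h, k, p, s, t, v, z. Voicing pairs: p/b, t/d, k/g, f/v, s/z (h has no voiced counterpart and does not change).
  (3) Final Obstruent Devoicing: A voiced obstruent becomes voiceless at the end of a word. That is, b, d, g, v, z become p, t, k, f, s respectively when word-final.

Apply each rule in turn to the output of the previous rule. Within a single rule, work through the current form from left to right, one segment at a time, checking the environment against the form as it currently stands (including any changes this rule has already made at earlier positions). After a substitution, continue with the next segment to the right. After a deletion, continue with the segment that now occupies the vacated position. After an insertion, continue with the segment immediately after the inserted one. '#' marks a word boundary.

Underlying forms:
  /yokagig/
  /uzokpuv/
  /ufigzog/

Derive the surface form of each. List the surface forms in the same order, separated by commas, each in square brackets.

/yokagig/:
  (1) Spirantization: [yokagig] → [yokahig]
  (2) Progressive Voicing Assimilation: no change — [yokahig]
  (3) Final Obstruent Devoicing: [yokahig] → [yokahik]
/uzokpuv/:
  (1) Spirantization: no change — [uzokpuv]
  (2) Progressive Voicing Assimilation: no change — [uzokpuv]
  (3) Final Obstruent Devoicing: [uzokpuv] → [uzokpuf]
/ufigzog/:
  (1) Spirantization: no change — [ufigzog]
  (2) Progressive Voicing Assimilation: no change — [ufigzog]
  (3) Final Obstruent Devoicing: [ufigzog] → [ufigzok]

[yokahik], [uzokpuf], [ufigzok]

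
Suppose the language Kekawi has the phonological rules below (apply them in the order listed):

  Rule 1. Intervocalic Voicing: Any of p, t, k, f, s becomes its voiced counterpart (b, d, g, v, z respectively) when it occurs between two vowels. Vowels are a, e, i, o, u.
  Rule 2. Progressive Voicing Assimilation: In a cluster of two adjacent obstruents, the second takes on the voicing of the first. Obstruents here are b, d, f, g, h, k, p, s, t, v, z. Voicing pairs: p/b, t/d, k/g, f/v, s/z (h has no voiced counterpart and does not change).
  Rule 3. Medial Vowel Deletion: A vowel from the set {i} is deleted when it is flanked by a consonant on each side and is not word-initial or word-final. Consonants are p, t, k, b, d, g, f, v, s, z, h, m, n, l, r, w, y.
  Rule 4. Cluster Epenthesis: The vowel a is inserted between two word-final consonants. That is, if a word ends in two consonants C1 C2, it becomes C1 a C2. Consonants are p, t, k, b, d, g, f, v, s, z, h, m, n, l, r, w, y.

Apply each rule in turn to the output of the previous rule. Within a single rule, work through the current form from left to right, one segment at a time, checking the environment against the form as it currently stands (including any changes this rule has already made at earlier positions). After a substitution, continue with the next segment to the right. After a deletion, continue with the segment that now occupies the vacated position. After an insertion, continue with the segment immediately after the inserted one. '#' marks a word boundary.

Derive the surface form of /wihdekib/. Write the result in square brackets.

[whtegab]

Rule 1 Intervocalic Voicing: [wihdekib] → [wihdegib]
Rule 2 Progressive Voicing Assimilation: [wihdegib] → [wihtegib]
Rule 3 Medial Vowel Deletion: [wihtegib] → [whtegb]
Rule 4 Cluster Epenthesis: [whtegb] → [whtegab]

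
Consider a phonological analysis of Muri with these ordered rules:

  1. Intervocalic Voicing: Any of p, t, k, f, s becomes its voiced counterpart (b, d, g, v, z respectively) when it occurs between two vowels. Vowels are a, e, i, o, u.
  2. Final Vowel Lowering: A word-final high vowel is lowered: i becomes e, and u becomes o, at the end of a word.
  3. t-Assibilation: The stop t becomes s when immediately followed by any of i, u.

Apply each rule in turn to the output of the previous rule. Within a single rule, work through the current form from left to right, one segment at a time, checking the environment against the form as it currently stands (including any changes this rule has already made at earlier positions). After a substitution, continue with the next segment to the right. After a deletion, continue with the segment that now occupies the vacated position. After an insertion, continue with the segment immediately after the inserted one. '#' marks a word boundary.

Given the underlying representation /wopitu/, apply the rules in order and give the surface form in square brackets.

1 Intervocalic Voicing: [wopitu] → [wobidu]
2 Final Vowel Lowering: [wobidu] → [wobido]
3 t-Assibilation: no change — [wobido]

[wobido]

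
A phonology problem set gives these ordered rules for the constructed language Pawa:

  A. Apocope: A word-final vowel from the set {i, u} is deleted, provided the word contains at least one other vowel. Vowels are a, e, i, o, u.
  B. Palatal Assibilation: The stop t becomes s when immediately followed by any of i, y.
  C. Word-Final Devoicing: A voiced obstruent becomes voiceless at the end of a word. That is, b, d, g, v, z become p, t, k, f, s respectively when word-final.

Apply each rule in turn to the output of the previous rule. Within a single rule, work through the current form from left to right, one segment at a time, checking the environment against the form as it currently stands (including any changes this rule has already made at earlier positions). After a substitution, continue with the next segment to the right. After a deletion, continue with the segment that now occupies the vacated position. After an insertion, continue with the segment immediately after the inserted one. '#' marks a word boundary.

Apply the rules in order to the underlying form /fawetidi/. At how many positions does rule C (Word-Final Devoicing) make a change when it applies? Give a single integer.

A Apocope: [fawetidi] → [fawetid]
B Palatal Assibilation: [fawetid] → [fawesid]
C Word-Final Devoicing: [fawesid] → [fawesit]
Rule C changed 1 position(s).

1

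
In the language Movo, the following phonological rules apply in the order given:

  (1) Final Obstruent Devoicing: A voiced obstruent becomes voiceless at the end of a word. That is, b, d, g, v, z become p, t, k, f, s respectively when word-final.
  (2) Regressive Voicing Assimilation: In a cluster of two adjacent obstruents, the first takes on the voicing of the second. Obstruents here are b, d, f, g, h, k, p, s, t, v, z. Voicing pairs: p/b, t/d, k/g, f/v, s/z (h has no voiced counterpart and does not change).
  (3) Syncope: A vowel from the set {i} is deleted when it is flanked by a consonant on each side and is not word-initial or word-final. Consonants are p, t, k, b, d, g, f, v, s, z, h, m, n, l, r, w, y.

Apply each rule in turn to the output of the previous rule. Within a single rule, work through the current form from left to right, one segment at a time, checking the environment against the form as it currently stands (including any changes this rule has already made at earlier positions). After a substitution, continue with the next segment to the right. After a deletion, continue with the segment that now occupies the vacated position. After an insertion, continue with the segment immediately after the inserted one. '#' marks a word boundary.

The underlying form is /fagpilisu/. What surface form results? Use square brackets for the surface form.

[fakplsu]

(1) Final Obstruent Devoicing: no change — [fagpilisu]
(2) Regressive Voicing Assimilation: [fagpilisu] → [fakpilisu]
(3) Syncope: [fakpilisu] → [fakplsu]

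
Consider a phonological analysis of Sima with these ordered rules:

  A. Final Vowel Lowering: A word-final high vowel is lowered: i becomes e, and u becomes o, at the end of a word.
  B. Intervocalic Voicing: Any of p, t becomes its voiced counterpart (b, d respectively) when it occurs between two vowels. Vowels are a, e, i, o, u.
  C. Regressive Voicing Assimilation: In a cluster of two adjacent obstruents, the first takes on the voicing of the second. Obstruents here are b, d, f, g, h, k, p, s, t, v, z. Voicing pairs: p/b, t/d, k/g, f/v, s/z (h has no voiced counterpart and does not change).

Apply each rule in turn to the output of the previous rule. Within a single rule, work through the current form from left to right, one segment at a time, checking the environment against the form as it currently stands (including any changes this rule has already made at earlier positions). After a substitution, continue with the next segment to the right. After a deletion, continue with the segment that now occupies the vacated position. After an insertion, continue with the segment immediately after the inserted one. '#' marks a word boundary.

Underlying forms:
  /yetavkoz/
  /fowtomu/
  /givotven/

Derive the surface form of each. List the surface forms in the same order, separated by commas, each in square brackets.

[yedafkoz], [fowtomo], [givodven]

/yetavkoz/:
  A Final Vowel Lowering: no change — [yetavkoz]
  B Intervocalic Voicing: [yetavkoz] → [yedavkoz]
  C Regressive Voicing Assimilation: [yedavkoz] → [yedafkoz]
/fowtomu/:
  A Final Vowel Lowering: [fowtomu] → [fowtomo]
  B Intervocalic Voicing: no change — [fowtomo]
  C Regressive Voicing Assimilation: no change — [fowtomo]
/givotven/:
  A Final Vowel Lowering: no change — [givotven]
  B Intervocalic Voicing: no change — [givotven]
  C Regressive Voicing Assimilation: [givotven] → [givodven]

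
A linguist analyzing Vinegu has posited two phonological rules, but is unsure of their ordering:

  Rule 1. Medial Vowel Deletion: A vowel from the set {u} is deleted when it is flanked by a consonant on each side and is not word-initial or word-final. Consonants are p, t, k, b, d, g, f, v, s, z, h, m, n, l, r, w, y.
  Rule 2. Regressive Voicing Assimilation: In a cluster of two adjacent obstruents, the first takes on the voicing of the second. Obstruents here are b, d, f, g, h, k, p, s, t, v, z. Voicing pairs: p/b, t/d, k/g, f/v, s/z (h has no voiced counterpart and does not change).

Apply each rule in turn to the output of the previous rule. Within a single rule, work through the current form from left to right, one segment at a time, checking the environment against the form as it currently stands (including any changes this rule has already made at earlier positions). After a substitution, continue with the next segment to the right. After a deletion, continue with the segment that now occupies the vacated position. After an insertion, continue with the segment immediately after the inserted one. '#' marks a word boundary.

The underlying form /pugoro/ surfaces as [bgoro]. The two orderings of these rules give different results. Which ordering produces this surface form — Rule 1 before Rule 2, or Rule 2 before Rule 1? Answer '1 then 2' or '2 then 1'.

1 then 2

Order 1 then 2:
  1 Medial Vowel Deletion: [pugoro] → [pgoro]
  2 Regressive Voicing Assimilation: [pgoro] → [bgoro]
  result: [bgoro]
Order 2 then 1:
  2 Regressive Voicing Assimilation: no change — [pugoro]
  1 Medial Vowel Deletion: [pugoro] → [pgoro]
  result: [pgoro]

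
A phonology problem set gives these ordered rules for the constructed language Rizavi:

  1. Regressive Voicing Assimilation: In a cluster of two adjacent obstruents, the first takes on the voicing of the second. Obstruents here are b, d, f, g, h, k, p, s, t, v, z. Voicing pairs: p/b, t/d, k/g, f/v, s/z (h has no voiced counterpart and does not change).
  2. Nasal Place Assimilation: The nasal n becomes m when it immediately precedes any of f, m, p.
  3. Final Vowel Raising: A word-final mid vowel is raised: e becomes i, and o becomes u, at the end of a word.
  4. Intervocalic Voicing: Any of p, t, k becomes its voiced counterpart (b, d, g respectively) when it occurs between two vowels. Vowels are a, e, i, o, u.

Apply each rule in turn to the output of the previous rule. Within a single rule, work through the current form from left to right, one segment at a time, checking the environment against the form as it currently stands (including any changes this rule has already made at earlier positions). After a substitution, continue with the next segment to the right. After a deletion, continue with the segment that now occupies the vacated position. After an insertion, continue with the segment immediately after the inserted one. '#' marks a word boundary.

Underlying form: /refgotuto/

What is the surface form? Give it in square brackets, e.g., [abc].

[revgodudu]

1 Regressive Voicing Assimilation: [refgotuto] → [revgotuto]
2 Nasal Place Assimilation: no change — [revgotuto]
3 Final Vowel Raising: [revgotuto] → [revgotutu]
4 Intervocalic Voicing: [revgotutu] → [revgodudu]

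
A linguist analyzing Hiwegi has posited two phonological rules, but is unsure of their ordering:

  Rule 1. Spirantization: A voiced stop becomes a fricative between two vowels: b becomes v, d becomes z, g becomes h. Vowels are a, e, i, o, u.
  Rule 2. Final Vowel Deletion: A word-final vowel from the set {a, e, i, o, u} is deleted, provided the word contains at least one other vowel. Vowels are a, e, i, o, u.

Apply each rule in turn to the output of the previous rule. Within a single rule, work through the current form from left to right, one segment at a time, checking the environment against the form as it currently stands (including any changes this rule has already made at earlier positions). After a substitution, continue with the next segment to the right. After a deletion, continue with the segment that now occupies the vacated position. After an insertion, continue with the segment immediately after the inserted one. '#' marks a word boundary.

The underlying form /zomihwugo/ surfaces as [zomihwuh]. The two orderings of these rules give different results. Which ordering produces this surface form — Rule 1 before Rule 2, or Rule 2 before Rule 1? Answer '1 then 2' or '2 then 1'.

Order 1 then 2:
  1 Spirantization: [zomihwugo] → [zomihwuho]
  2 Final Vowel Deletion: [zomihwuho] → [zomihwuh]
  result: [zomihwuh]
Order 2 then 1:
  2 Final Vowel Deletion: [zomihwugo] → [zomihwug]
  1 Spirantization: no change — [zomihwug]
  result: [zomihwug]

1 then 2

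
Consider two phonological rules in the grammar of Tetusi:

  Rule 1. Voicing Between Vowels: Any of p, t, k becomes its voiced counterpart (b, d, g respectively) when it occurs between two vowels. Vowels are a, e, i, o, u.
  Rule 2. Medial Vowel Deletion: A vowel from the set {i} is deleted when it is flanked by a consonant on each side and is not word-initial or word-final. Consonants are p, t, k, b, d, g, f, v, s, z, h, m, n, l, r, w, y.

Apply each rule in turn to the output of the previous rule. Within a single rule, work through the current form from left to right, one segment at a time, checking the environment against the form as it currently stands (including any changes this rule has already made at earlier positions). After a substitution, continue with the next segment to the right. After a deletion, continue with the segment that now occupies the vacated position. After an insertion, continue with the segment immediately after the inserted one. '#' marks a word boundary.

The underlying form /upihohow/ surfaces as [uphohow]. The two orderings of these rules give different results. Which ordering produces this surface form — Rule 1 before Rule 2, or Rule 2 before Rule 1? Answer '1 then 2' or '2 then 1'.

2 then 1

Order 1 then 2:
  1 Voicing Between Vowels: [upihohow] → [ubihohow]
  2 Medial Vowel Deletion: [ubihohow] → [ubhohow]
  result: [ubhohow]
Order 2 then 1:
  2 Medial Vowel Deletion: [upihohow] → [uphohow]
  1 Voicing Between Vowels: no change — [uphohow]
  result: [uphohow]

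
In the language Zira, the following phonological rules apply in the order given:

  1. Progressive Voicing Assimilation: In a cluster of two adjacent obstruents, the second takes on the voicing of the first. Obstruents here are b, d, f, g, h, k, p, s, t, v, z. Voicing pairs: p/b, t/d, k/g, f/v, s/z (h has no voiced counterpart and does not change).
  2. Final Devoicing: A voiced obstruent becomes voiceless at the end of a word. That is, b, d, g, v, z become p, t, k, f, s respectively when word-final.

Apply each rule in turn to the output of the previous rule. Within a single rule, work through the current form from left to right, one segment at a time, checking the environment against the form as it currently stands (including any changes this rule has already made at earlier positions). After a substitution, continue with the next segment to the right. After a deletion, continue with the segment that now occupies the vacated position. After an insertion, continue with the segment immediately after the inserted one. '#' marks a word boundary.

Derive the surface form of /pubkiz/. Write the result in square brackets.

[pubgis]

1 Progressive Voicing Assimilation: [pubkiz] → [pubgiz]
2 Final Devoicing: [pubgiz] → [pubgis]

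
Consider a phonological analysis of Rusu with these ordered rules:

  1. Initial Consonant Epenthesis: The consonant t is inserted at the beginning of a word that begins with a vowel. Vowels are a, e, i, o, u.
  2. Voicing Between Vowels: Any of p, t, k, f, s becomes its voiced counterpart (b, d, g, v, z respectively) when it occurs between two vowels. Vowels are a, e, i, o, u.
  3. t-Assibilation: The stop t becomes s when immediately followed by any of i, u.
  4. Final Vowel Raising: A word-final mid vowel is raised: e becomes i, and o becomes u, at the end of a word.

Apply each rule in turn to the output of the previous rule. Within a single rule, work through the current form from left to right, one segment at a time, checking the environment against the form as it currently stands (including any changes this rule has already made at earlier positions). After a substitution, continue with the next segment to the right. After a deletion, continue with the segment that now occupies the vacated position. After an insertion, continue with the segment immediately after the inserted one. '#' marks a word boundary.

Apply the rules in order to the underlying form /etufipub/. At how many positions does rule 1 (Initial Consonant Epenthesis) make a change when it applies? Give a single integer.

1

1 Initial Consonant Epenthesis: [etufipub] → [tetufipub]
2 Voicing Between Vowels: [tetufipub] → [teduvibub]
3 t-Assibilation: no change — [teduvibub]
4 Final Vowel Raising: no change — [teduvibub]
Rule 1 changed 1 position(s).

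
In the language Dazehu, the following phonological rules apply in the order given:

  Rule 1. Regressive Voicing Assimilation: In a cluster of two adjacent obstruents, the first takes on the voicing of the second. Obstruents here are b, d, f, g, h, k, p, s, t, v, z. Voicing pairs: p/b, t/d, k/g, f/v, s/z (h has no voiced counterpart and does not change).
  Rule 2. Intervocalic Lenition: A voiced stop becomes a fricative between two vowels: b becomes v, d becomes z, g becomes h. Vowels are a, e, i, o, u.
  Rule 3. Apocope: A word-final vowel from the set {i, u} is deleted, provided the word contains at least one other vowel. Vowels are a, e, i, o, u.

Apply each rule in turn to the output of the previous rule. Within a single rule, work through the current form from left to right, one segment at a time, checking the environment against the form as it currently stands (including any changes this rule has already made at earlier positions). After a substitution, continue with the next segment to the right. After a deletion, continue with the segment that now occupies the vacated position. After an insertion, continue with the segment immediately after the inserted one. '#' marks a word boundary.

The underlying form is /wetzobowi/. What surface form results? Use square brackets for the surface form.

Rule 1 Regressive Voicing Assimilation: [wetzobowi] → [wedzobowi]
Rule 2 Intervocalic Lenition: [wedzobowi] → [wedzovowi]
Rule 3 Apocope: [wedzovowi] → [wedzovow]

[wedzovow]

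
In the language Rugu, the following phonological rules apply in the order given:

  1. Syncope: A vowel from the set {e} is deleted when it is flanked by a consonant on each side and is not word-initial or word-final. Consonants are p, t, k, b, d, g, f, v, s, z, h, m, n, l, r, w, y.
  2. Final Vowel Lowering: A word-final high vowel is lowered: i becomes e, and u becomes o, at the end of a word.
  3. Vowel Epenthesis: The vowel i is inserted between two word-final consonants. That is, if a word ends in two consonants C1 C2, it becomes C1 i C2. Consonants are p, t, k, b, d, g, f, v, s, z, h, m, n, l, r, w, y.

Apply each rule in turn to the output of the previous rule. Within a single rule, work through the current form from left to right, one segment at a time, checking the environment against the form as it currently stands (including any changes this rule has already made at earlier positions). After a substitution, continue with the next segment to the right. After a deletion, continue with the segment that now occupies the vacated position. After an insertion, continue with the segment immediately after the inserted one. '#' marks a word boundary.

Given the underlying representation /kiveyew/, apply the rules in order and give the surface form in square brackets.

[kivyiw]

1 Syncope: [kiveyew] → [kivyw]
2 Final Vowel Lowering: no change — [kivyw]
3 Vowel Epenthesis: [kivyw] → [kivyiw]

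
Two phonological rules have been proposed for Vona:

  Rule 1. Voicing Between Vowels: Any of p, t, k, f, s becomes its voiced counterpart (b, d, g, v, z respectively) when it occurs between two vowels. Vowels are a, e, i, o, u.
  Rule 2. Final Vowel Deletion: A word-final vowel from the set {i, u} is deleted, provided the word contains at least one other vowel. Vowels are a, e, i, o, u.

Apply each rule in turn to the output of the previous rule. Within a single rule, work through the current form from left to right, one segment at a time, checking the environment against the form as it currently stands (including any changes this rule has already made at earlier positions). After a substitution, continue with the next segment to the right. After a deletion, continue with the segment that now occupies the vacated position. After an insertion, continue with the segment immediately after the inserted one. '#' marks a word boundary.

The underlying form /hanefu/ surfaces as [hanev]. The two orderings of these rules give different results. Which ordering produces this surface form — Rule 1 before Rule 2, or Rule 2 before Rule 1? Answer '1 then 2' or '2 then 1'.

Order 1 then 2:
  1 Voicing Between Vowels: [hanefu] → [hanevu]
  2 Final Vowel Deletion: [hanevu] → [hanev]
  result: [hanev]
Order 2 then 1:
  2 Final Vowel Deletion: [hanefu] → [hanef]
  1 Voicing Between Vowels: no change — [hanef]
  result: [hanef]

1 then 2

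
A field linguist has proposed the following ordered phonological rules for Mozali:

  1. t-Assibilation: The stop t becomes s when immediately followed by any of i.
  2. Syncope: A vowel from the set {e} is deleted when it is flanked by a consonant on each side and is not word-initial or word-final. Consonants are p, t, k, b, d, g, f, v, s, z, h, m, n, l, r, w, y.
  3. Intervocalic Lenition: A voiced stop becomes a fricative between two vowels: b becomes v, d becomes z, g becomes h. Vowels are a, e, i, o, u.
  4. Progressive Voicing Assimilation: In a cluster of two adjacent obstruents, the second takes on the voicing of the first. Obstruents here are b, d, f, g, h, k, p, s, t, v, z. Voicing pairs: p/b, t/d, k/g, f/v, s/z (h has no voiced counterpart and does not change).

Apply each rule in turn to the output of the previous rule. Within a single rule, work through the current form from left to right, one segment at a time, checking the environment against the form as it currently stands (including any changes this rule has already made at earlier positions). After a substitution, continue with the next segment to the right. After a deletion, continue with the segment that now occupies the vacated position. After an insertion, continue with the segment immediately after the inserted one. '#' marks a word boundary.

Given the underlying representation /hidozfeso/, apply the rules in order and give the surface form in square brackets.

[hizozvzo]

1 t-Assibilation: no change — [hidozfeso]
2 Syncope: [hidozfeso] → [hidozfso]
3 Intervocalic Lenition: [hidozfso] → [hizozfso]
4 Progressive Voicing Assimilation: [hizozfso] → [hizozvzo]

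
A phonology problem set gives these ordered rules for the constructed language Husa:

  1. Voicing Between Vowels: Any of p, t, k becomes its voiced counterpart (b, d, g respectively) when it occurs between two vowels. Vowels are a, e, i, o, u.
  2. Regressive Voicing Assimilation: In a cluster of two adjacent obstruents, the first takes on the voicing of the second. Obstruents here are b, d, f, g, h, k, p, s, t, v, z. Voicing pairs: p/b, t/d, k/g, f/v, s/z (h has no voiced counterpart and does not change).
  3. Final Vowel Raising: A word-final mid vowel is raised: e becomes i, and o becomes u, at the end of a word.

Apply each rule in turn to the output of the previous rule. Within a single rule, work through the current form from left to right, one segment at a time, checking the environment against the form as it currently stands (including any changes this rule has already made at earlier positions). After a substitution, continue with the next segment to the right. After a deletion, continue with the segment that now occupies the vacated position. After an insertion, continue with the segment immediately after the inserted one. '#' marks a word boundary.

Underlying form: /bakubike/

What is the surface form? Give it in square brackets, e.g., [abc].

[bagubigi]

1 Voicing Between Vowels: [bakubike] → [bagubige]
2 Regressive Voicing Assimilation: no change — [bagubige]
3 Final Vowel Raising: [bagubige] → [bagubigi]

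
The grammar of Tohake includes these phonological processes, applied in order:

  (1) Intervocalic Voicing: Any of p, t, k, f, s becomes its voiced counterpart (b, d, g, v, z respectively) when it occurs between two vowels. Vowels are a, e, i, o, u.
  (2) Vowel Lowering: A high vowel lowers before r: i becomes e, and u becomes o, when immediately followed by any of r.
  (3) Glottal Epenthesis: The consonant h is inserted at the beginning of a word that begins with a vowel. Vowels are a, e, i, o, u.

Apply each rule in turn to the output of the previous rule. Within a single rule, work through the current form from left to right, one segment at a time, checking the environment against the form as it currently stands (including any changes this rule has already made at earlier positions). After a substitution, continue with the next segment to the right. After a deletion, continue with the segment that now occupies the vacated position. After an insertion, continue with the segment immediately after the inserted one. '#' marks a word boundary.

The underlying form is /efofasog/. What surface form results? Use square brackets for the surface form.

(1) Intervocalic Voicing: [efofasog] → [evovazog]
(2) Vowel Lowering: no change — [evovazog]
(3) Glottal Epenthesis: [evovazog] → [hevovazog]

[hevovazog]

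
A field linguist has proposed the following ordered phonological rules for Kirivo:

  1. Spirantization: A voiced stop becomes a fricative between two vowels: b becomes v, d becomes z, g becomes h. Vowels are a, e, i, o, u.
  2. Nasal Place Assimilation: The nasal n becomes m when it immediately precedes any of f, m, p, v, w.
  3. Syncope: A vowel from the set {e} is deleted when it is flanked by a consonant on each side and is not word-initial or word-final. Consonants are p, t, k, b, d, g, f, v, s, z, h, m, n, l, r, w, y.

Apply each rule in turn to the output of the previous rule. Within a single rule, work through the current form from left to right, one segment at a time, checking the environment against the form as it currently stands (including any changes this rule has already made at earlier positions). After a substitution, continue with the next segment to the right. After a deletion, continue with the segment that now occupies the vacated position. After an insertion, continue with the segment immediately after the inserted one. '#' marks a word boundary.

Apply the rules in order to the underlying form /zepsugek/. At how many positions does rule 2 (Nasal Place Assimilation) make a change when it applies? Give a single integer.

1 Spirantization: [zepsugek] → [zepsuhek]
2 Nasal Place Assimilation: no change — [zepsuhek]
3 Syncope: [zepsuhek] → [zpsuhk]
Rule 2 changed 0 position(s).

0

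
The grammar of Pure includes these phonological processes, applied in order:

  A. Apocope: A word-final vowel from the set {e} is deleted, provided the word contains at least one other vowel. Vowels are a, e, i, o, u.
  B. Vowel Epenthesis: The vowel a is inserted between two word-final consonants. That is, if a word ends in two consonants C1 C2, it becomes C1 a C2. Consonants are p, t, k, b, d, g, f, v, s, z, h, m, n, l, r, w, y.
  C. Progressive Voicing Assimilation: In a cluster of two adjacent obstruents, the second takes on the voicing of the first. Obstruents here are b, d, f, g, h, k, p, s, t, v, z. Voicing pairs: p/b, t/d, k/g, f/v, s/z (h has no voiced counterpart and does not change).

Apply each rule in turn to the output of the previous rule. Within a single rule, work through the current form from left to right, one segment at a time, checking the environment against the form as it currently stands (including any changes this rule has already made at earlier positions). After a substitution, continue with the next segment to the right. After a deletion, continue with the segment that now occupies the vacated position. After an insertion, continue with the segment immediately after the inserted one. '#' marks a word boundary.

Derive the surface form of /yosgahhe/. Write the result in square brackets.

A Apocope: [yosgahhe] → [yosgahh]
B Vowel Epenthesis: [yosgahh] → [yosgahah]
C Progressive Voicing Assimilation: [yosgahah] → [yoskahah]

[yoskahah]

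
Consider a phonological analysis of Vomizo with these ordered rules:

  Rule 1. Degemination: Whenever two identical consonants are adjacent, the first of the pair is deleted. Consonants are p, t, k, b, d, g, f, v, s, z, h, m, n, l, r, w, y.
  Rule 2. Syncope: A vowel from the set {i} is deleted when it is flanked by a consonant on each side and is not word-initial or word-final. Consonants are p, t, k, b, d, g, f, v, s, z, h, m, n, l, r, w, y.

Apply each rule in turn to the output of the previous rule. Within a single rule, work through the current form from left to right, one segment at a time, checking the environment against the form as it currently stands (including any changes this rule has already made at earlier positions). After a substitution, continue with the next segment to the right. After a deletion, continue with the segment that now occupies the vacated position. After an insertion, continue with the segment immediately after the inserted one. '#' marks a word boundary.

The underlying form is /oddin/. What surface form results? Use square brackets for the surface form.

[odn]

Rule 1 Degemination: [oddin] → [odin]
Rule 2 Syncope: [odin] → [odn]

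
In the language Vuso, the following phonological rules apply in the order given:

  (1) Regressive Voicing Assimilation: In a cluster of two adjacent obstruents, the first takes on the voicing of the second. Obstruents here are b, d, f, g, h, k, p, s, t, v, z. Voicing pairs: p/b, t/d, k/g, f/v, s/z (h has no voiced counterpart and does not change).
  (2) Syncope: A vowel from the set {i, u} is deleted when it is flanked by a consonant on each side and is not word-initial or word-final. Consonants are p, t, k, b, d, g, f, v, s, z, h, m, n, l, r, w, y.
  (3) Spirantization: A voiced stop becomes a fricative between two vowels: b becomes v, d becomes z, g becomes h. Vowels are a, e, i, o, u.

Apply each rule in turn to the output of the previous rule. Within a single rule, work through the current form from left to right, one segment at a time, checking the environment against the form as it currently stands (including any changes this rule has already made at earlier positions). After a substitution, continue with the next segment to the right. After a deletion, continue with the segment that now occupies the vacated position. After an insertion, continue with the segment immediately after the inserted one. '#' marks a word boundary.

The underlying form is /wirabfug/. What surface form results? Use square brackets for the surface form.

[wrapfg]

(1) Regressive Voicing Assimilation: [wirabfug] → [wirapfug]
(2) Syncope: [wirapfug] → [wrapfg]
(3) Spirantization: no change — [wrapfg]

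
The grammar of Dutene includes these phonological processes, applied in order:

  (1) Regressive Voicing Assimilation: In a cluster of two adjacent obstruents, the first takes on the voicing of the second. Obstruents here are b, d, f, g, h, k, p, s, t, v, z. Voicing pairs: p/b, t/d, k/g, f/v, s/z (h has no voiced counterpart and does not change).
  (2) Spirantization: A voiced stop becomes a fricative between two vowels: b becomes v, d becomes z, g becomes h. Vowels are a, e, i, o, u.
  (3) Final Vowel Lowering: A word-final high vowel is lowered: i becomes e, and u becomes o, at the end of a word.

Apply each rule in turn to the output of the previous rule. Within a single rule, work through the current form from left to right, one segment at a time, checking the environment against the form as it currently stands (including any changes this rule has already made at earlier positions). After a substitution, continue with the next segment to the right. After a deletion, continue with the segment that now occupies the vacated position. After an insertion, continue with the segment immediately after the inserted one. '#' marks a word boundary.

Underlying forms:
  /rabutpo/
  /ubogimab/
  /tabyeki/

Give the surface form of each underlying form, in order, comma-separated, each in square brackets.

[ravutpo], [uvohimab], [tabyeke]

/rabutpo/:
  (1) Regressive Voicing Assimilation: no change — [rabutpo]
  (2) Spirantization: [rabutpo] → [ravutpo]
  (3) Final Vowel Lowering: no change — [ravutpo]
/ubogimab/:
  (1) Regressive Voicing Assimilation: no change — [ubogimab]
  (2) Spirantization: [ubogimab] → [uvohimab]
  (3) Final Vowel Lowering: no change — [uvohimab]
/tabyeki/:
  (1) Regressive Voicing Assimilation: no change — [tabyeki]
  (2) Spirantization: no change — [tabyeki]
  (3) Final Vowel Lowering: [tabyeki] → [tabyeke]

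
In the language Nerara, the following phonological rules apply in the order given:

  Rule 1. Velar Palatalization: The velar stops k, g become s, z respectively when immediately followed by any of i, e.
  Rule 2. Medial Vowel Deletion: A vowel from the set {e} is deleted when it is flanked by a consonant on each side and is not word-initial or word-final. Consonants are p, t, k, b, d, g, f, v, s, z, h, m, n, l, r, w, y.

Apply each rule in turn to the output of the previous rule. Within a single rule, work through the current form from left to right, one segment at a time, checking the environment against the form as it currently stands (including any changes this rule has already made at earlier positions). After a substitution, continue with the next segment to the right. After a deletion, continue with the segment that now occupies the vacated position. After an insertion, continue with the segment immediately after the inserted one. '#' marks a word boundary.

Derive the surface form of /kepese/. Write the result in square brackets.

[spse]

Rule 1 Velar Palatalization: [kepese] → [sepese]
Rule 2 Medial Vowel Deletion: [sepese] → [spse]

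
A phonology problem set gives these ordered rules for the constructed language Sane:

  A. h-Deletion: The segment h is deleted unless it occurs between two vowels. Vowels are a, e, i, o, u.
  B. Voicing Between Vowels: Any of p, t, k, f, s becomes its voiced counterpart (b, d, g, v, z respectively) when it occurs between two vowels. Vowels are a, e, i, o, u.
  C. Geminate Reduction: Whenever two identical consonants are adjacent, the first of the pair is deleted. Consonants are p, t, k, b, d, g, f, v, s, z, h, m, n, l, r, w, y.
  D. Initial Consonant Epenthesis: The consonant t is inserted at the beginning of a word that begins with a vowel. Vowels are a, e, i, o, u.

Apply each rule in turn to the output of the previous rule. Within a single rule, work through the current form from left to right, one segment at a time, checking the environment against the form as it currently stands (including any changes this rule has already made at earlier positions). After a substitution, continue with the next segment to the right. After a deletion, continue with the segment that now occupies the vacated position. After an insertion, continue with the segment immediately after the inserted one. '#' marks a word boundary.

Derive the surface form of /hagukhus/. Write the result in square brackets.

A h-Deletion: [hagukhus] → [agukus]
B Voicing Between Vowels: [agukus] → [agugus]
C Geminate Reduction: no change — [agugus]
D Initial Consonant Epenthesis: [agugus] → [tagugus]

[tagugus]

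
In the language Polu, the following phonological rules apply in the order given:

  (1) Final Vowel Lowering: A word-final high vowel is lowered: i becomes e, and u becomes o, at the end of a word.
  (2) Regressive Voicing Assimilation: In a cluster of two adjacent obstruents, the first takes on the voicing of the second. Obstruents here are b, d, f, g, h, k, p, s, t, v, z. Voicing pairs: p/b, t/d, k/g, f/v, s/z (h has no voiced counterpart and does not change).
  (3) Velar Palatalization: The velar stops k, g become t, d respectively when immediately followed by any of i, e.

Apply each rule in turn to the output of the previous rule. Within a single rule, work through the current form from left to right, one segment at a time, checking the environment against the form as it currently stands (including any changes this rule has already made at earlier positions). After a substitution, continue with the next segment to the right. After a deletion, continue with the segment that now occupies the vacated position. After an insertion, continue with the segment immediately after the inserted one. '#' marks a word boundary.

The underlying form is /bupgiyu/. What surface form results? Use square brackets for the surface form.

[bubdiyo]

(1) Final Vowel Lowering: [bupgiyu] → [bupgiyo]
(2) Regressive Voicing Assimilation: [bupgiyo] → [bubgiyo]
(3) Velar Palatalization: [bubgiyo] → [bubdiyo]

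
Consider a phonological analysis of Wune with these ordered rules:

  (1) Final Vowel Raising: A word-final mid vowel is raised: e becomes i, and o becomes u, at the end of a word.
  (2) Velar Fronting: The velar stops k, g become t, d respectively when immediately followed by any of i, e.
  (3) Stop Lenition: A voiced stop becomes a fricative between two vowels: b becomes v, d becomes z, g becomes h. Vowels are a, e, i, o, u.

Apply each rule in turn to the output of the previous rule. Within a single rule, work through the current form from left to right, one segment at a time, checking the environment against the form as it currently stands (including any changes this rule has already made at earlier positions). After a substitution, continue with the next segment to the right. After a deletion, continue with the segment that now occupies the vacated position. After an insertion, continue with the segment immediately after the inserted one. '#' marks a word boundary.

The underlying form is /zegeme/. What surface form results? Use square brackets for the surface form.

[zezemi]

(1) Final Vowel Raising: [zegeme] → [zegemi]
(2) Velar Fronting: [zegemi] → [zedemi]
(3) Stop Lenition: [zedemi] → [zezemi]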